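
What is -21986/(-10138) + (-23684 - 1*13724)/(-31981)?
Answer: 541188285/162111689 ≈ 3.3384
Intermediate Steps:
-21986/(-10138) + (-23684 - 1*13724)/(-31981) = -21986*(-1/10138) + (-23684 - 13724)*(-1/31981) = 10993/5069 - 37408*(-1/31981) = 10993/5069 + 37408/31981 = 541188285/162111689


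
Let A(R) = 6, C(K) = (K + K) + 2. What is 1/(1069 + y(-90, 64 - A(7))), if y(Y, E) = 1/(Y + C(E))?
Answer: 28/29933 ≈ 0.00093542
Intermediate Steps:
C(K) = 2 + 2*K (C(K) = 2*K + 2 = 2 + 2*K)
y(Y, E) = 1/(2 + Y + 2*E) (y(Y, E) = 1/(Y + (2 + 2*E)) = 1/(2 + Y + 2*E))
1/(1069 + y(-90, 64 - A(7))) = 1/(1069 + 1/(2 - 90 + 2*(64 - 1*6))) = 1/(1069 + 1/(2 - 90 + 2*(64 - 6))) = 1/(1069 + 1/(2 - 90 + 2*58)) = 1/(1069 + 1/(2 - 90 + 116)) = 1/(1069 + 1/28) = 1/(29933/28) = 28/29933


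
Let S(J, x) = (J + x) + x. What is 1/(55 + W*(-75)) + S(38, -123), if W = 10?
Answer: -144561/695 ≈ -208.00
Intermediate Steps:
S(J, x) = J + 2*x
1/(55 + W*(-75)) + S(38, -123) = 1/(55 + 10*(-75)) + (38 + 2*(-123)) = 1/(55 - 750) + (38 - 246) = 1/(-695) - 208 = -1/695 - 208 = -144561/695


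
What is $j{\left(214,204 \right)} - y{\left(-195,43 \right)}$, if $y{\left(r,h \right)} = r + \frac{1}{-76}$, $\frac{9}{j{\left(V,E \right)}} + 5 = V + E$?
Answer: $\frac{6121757}{31388} \approx 195.03$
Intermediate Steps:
$j{\left(V,E \right)} = \frac{9}{-5 + E + V}$ ($j{\left(V,E \right)} = \frac{9}{-5 + \left(V + E\right)} = \frac{9}{-5 + \left(E + V\right)} = \frac{9}{-5 + E + V}$)
$y{\left(r,h \right)} = - \frac{1}{76} + r$ ($y{\left(r,h \right)} = r - \frac{1}{76} = - \frac{1}{76} + r$)
$j{\left(214,204 \right)} - y{\left(-195,43 \right)} = \frac{9}{-5 + 204 + 214} - \left(- \frac{1}{76} - 195\right) = \frac{9}{413} - - \frac{14821}{76} = 9 \cdot \frac{1}{413} + \frac{14821}{76} = \frac{9}{413} + \frac{14821}{76} = \frac{6121757}{31388}$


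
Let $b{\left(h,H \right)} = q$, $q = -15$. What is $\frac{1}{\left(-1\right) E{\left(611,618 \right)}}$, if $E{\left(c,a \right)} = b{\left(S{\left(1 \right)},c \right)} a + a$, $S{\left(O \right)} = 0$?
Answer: $\frac{1}{8652} \approx 0.00011558$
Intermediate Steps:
$b{\left(h,H \right)} = -15$
$E{\left(c,a \right)} = - 14 a$ ($E{\left(c,a \right)} = - 15 a + a = - 14 a$)
$\frac{1}{\left(-1\right) E{\left(611,618 \right)}} = \frac{1}{\left(-1\right) \left(\left(-14\right) 618\right)} = \frac{1}{\left(-1\right) \left(-8652\right)} = \frac{1}{8652}$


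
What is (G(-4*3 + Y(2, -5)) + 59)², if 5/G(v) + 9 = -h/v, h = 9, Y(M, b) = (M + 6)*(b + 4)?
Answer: 99780121/29241 ≈ 3412.3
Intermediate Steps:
Y(M, b) = (4 + b)*(6 + M) (Y(M, b) = (6 + M)*(4 + b) = (4 + b)*(6 + M))
G(v) = 5/(-9 - 9/v)
(G(-4*3 + Y(2, -5)) + 59)² = (-5*(-4*3 + (24 + 4*2 + 6*(-5) + 2*(-5)))/(9 + 9*(-4*3 + (24 + 4*2 + 6*(-5) + 2*(-5)))) + 59)² = (-5*(-12 + (24 + 8 - 30 - 10))/(9 + 9*(-12 + (24 + 8 - 30 - 10))) + 59)² = (-5*(-12 - 8)/(9 + 9*(-12 - 8)) + 59)² = (-5*(-20)/(9 + 9*(-20)) + 59)² = (-5*(-20)/(9 - 180) + 59)² = (-5*(-20)/(-171) + 59)² = (-5*(-20)*(-1/171) + 59)² = (-100/171 + 59)² = (9989/171)² = 99780121/29241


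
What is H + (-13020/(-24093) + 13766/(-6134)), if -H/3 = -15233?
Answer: 1125573621230/24631077 ≈ 45697.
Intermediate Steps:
H = 45699 (H = -3*(-15233) = 45699)
H + (-13020/(-24093) + 13766/(-6134)) = 45699 + (-13020/(-24093) + 13766/(-6134)) = 45699 + (-13020*(-1/24093) + 13766*(-1/6134)) = 45699 + (4340/8031 - 6883/3067) = 45699 - 41966593/24631077 = 1125573621230/24631077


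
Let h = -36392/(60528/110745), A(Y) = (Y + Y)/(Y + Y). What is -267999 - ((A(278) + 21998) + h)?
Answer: -563448621/2522 ≈ -2.2341e+5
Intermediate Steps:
A(Y) = 1 (A(Y) = (2*Y)/((2*Y)) = (2*Y)*(1/(2*Y)) = 1)
h = -167926335/2522 (h = -36392/(60528*(1/110745)) = -36392/20176/36915 = -36392*36915/20176 = -167926335/2522 ≈ -66585.)
-267999 - ((A(278) + 21998) + h) = -267999 - ((1 + 21998) - 167926335/2522) = -267999 - (21999 - 167926335/2522) = -267999 - 1*(-112444857/2522) = -267999 + 112444857/2522 = -563448621/2522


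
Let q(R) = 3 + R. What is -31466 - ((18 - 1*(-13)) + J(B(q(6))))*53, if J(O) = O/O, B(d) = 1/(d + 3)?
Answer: -33162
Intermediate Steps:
B(d) = 1/(3 + d)
J(O) = 1
-31466 - ((18 - 1*(-13)) + J(B(q(6))))*53 = -31466 - ((18 - 1*(-13)) + 1)*53 = -31466 - ((18 + 13) + 1)*53 = -31466 - (31 + 1)*53 = -31466 - 32*53 = -31466 - 1*1696 = -31466 - 1696 = -33162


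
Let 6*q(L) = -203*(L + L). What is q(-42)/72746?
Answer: 1421/36373 ≈ 0.039067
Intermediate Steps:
q(L) = -203*L/3 (q(L) = (-203*(L + L))/6 = (-406*L)/6 = -203*L/3)
q(-42)/72746 = -203/3*(-42)/72746 = 2842*(1/72746) = 1421/36373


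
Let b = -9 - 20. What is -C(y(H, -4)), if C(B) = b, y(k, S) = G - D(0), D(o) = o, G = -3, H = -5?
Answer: 29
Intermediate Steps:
b = -29
y(k, S) = -3 (y(k, S) = -3 - 1*0 = -3 + 0 = -3)
C(B) = -29
-C(y(H, -4)) = -1*(-29) = 29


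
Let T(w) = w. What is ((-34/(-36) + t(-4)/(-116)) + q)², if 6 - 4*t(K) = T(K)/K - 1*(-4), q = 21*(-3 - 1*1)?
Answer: 120304228801/17438976 ≈ 6898.6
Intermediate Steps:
q = -84 (q = 21*(-3 - 1) = 21*(-4) = -84)
t(K) = ¼ (t(K) = 3/2 - (K/K - 1*(-4))/4 = 3/2 - (1 + 4)/4 = 3/2 - ¼*5 = 3/2 - 5/4 = ¼)
((-34/(-36) + t(-4)/(-116)) + q)² = ((-34/(-36) + (¼)/(-116)) - 84)² = ((-34*(-1/36) + (¼)*(-1/116)) - 84)² = ((17/18 - 1/464) - 84)² = (3935/4176 - 84)² = (-346849/4176)² = 120304228801/17438976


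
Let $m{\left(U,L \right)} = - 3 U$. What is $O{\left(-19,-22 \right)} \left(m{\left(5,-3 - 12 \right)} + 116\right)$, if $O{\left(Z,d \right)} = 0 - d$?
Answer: $2222$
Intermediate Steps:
$O{\left(Z,d \right)} = - d$
$O{\left(-19,-22 \right)} \left(m{\left(5,-3 - 12 \right)} + 116\right) = \left(-1\right) \left(-22\right) \left(\left(-3\right) 5 + 116\right) = 22 \left(-15 + 116\right) = 22 \cdot 101 = 2222$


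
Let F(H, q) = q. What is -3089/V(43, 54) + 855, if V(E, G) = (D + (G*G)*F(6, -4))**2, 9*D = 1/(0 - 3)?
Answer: 84799132908174/99180275041 ≈ 855.00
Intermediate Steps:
D = -1/27 (D = 1/(9*(0 - 3)) = (1/9)/(-3) = (1/9)*(-1/3) = -1/27 ≈ -0.037037)
V(E, G) = (-1/27 - 4*G**2)**2 (V(E, G) = (-1/27 + (G*G)*(-4))**2 = (-1/27 + G**2*(-4))**2 = (-1/27 - 4*G**2)**2)
-3089/V(43, 54) + 855 = -3089*729/(1 + 108*54**2)**2 + 855 = -3089*729/(1 + 108*2916)**2 + 855 = -3089*729/(1 + 314928)**2 + 855 = -3089/((1/729)*314929**2) + 855 = -3089/((1/729)*99180275041) + 855 = -3089/99180275041/729 + 855 = -3089*729/99180275041 + 855 = -2251881/99180275041 + 855 = 84799132908174/99180275041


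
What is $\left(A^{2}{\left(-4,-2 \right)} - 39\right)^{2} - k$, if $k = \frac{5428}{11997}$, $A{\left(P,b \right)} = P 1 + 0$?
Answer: $\frac{6340985}{11997} \approx 528.55$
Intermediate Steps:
$A{\left(P,b \right)} = P$ ($A{\left(P,b \right)} = P + 0 = P$)
$k = \frac{5428}{11997}$ ($k = 5428 \cdot \frac{1}{11997} = \frac{5428}{11997} \approx 0.45245$)
$\left(A^{2}{\left(-4,-2 \right)} - 39\right)^{2} - k = \left(\left(-4\right)^{2} - 39\right)^{2} - \frac{5428}{11997} = \left(16 - 39\right)^{2} - \frac{5428}{11997} = \left(-23\right)^{2} - \frac{5428}{11997} = 529 - \frac{5428}{11997} = \frac{6340985}{11997}$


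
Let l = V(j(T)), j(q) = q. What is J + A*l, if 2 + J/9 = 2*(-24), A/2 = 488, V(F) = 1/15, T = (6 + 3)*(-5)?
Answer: -5774/15 ≈ -384.93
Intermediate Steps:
T = -45 (T = 9*(-5) = -45)
V(F) = 1/15
A = 976 (A = 2*488 = 976)
l = 1/15 ≈ 0.066667
J = -450 (J = -18 + 9*(2*(-24)) = -18 + 9*(-48) = -18 - 432 = -450)
J + A*l = -450 + 976*(1/15) = -450 + 976/15 = -5774/15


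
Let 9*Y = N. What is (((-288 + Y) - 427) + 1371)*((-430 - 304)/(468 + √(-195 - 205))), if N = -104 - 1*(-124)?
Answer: -7065851/6857 + 2717635*I/61713 ≈ -1030.5 + 44.037*I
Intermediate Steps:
N = 20 (N = -104 + 124 = 20)
Y = 20/9 (Y = (⅑)*20 = 20/9 ≈ 2.2222)
(((-288 + Y) - 427) + 1371)*((-430 - 304)/(468 + √(-195 - 205))) = (((-288 + 20/9) - 427) + 1371)*((-430 - 304)/(468 + √(-195 - 205))) = ((-2572/9 - 427) + 1371)*(-734/(468 + √(-400))) = (-6415/9 + 1371)*(-734*(468 - 20*I)/219424) = 5924*(-367*(468 - 20*I)/109712)/9 = -543527*(468 - 20*I)/246852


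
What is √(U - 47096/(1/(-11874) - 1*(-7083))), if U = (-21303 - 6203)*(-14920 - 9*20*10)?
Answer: 4*√203316340994781766954991/84103541 ≈ 21445.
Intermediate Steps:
U = 459900320 (U = -27506*(-14920 - 180*10) = -27506*(-14920 - 1800) = -27506*(-16720) = 459900320)
√(U - 47096/(1/(-11874) - 1*(-7083))) = √(459900320 - 47096/(1/(-11874) - 1*(-7083))) = √(459900320 - 47096/(-1/11874 + 7083)) = √(459900320 - 47096/84103541/11874) = √(459900320 - 47096*11874/84103541) = √(459900320 - 559217904/84103541) = √(38679244859815216/84103541) = 4*√203316340994781766954991/84103541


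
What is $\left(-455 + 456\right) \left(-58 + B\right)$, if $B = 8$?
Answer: $-50$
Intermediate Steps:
$\left(-455 + 456\right) \left(-58 + B\right) = \left(-455 + 456\right) \left(-58 + 8\right) = 1 \left(-50\right) = -50$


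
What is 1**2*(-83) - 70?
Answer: -153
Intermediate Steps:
1**2*(-83) - 70 = 1*(-83) - 70 = -83 - 70 = -153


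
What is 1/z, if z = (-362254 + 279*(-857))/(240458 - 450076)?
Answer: 209618/601357 ≈ 0.34858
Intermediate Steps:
z = 601357/209618 (z = (-362254 - 239103)/(-209618) = -601357*(-1/209618) = 601357/209618 ≈ 2.8688)
1/z = 1/(601357/209618) = 209618/601357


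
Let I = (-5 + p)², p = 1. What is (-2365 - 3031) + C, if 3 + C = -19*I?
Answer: -5703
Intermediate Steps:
I = 16 (I = (-5 + 1)² = (-4)² = 16)
C = -307 (C = -3 - 19*16 = -3 - 304 = -307)
(-2365 - 3031) + C = (-2365 - 3031) - 307 = -5396 - 307 = -5703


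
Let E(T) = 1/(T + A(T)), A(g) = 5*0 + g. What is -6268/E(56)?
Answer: -702016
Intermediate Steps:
A(g) = g (A(g) = 0 + g = g)
E(T) = 1/(2*T) (E(T) = 1/(T + T) = 1/(2*T))
-6268/E(56) = -6268/((½)/56) = -6268/((½)*(1/56)) = -6268/1/112 = -6268*112 = -702016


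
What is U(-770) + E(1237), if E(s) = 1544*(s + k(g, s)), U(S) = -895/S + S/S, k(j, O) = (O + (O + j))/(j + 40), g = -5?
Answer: 1554513217/770 ≈ 2.0188e+6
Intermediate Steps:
k(j, O) = (j + 2*O)/(40 + j)
U(S) = 1 - 895/S (U(S) = -895/S + 1 = 1 - 895/S)
E(s) = -1544/7 + 57128*s/35 (E(s) = 1544*(s + (-5 + 2*s)/(40 - 5)) = 1544*(s + (-5 + 2*s)/35) = 1544*(s + (-⅐ + 2*s/35)) = 1544*(-⅐ + 37*s/35) = -1544/7 + 57128*s/35)
U(-770) + E(1237) = (-895 - 770)/(-770) + (-1544/7 + (57128/35)*1237) = -1/770*(-1665) + (-1544/7 + 70667336/35) = 333/154 + 70659616/35 = 1554513217/770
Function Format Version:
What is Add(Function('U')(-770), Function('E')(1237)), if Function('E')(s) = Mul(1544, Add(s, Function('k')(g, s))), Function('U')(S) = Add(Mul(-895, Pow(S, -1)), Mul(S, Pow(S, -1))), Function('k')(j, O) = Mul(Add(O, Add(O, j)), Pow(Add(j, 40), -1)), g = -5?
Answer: Rational(1554513217, 770) ≈ 2.0188e+6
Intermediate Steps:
Function('k')(j, O) = Mul(Pow(Add(40, j), -1), Add(j, Mul(2, O))) (Function('k')(j, O) = Mul(Add(j, Mul(2, O)), Pow(Add(40, j), -1)) = Mul(Pow(Add(40, j), -1), Add(j, Mul(2, O))))
Function('U')(S) = Add(1, Mul(-895, Pow(S, -1))) (Function('U')(S) = Add(Mul(-895, Pow(S, -1)), 1) = Add(1, Mul(-895, Pow(S, -1))))
Function('E')(s) = Add(Rational(-1544, 7), Mul(Rational(57128, 35), s)) (Function('E')(s) = Mul(1544, Add(s, Mul(Pow(Add(40, -5), -1), Add(-5, Mul(2, s))))) = Mul(1544, Add(s, Mul(Pow(35, -1), Add(-5, Mul(2, s))))) = Mul(1544, Add(s, Mul(Rational(1, 35), Add(-5, Mul(2, s))))) = Mul(1544, Add(s, Add(Rational(-1, 7), Mul(Rational(2, 35), s)))) = Mul(1544, Add(Rational(-1, 7), Mul(Rational(37, 35), s))) = Add(Rational(-1544, 7), Mul(Rational(57128, 35), s)))
Add(Function('U')(-770), Function('E')(1237)) = Add(Mul(Pow(-770, -1), Add(-895, -770)), Add(Rational(-1544, 7), Mul(Rational(57128, 35), 1237))) = Add(Mul(Rational(-1, 770), -1665), Add(Rational(-1544, 7), Rational(70667336, 35))) = Add(Rational(333, 154), Rational(70659616, 35)) = Rational(1554513217, 770)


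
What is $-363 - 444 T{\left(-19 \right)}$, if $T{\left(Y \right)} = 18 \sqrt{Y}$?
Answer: $-363 - 7992 i \sqrt{19} \approx -363.0 - 34836.0 i$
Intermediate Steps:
$-363 - 444 T{\left(-19 \right)} = -363 - 444 \cdot 18 \sqrt{-19} = -363 - 444 \cdot 18 i \sqrt{19} = -363 - 7992 i \sqrt{19}$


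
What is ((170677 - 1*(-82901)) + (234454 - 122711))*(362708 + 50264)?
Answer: 150867344012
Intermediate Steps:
((170677 - 1*(-82901)) + (234454 - 122711))*(362708 + 50264) = ((170677 + 82901) + 111743)*412972 = (253578 + 111743)*412972 = 365321*412972 = 150867344012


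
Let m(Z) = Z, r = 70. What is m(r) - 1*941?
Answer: -871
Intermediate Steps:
m(r) - 1*941 = 70 - 1*941 = 70 - 941 = -871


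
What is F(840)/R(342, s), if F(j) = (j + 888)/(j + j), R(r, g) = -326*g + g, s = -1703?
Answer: 36/19371625 ≈ 1.8584e-6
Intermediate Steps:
R(r, g) = -325*g
F(j) = (888 + j)/(2*j) (F(j) = (888 + j)/((2*j)) = (888 + j)*(1/(2*j)) = (888 + j)/(2*j))
F(840)/R(342, s) = ((½)*(888 + 840)/840)/((-325*(-1703))) = ((½)*(1/840)*1728)/553475 = (36/35)*(1/553475) = 36/19371625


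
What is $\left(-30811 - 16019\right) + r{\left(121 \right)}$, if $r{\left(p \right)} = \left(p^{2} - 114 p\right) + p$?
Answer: $-45862$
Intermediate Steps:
$r{\left(p \right)} = p^{2} - 113 p$
$\left(-30811 - 16019\right) + r{\left(121 \right)} = \left(-30811 - 16019\right) + 121 \left(-113 + 121\right) = -46830 + 121 \cdot 8 = -46830 + 968 = -45862$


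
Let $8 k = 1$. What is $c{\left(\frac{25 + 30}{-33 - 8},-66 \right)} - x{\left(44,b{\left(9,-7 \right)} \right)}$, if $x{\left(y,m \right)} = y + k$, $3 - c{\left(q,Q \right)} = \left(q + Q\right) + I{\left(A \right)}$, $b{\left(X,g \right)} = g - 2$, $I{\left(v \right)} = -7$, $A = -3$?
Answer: $\frac{10895}{328} \approx 33.216$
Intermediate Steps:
$k = \frac{1}{8}$ ($k = \frac{1}{8} \cdot 1 = \frac{1}{8} \approx 0.125$)
$b{\left(X,g \right)} = -2 + g$
$c{\left(q,Q \right)} = 10 - Q - q$ ($c{\left(q,Q \right)} = 3 - \left(\left(q + Q\right) - 7\right) = 3 - \left(\left(Q + q\right) - 7\right) = 3 - \left(-7 + Q + q\right) = 10 - Q - q$)
$x{\left(y,m \right)} = \frac{1}{8} + y$ ($x{\left(y,m \right)} = y + \frac{1}{8} = \frac{1}{8} + y$)
$c{\left(\frac{25 + 30}{-33 - 8},-66 \right)} - x{\left(44,b{\left(9,-7 \right)} \right)} = \left(10 - -66 - \frac{25 + 30}{-33 - 8}\right) - \left(\frac{1}{8} + 44\right) = \left(10 + 66 - \frac{55}{-41}\right) - \frac{353}{8} = \left(10 + 66 - 55 \left(- \frac{1}{41}\right)\right) - \frac{353}{8} = \left(10 + 66 - - \frac{55}{41}\right) - \frac{353}{8} = \left(10 + 66 + \frac{55}{41}\right) - \frac{353}{8} = \frac{3171}{41} - \frac{353}{8} = \frac{10895}{328}$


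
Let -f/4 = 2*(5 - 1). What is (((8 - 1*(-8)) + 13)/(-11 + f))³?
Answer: -24389/79507 ≈ -0.30675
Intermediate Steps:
f = -32 (f = -8*(5 - 1) = -8*4 = -4*8 = -32)
(((8 - 1*(-8)) + 13)/(-11 + f))³ = (((8 - 1*(-8)) + 13)/(-11 - 32))³ = (((8 + 8) + 13)/(-43))³ = ((16 + 13)*(-1/43))³ = (29*(-1/43))³ = (-29/43)³ = -24389/79507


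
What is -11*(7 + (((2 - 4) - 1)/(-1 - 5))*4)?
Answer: -99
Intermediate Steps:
-11*(7 + (((2 - 4) - 1)/(-1 - 5))*4) = -11*(7 + ((-2 - 1)/(-6))*4) = -11*(7 - 3*(-⅙)*4) = -11*(7 + (½)*4) = -11*(7 + 2) = -11*9 = -99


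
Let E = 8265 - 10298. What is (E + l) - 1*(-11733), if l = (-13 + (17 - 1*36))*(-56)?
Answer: 11492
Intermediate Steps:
l = 1792 (l = (-13 + (17 - 36))*(-56) = (-13 - 19)*(-56) = -32*(-56) = 1792)
E = -2033
(E + l) - 1*(-11733) = (-2033 + 1792) - 1*(-11733) = -241 + 11733 = 11492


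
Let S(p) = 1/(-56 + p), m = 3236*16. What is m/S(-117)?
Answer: -8957248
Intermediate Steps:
m = 51776
m/S(-117) = 51776/(1/(-56 - 117)) = 51776/(1/(-173)) = 51776/(-1/173) = 51776*(-173) = -8957248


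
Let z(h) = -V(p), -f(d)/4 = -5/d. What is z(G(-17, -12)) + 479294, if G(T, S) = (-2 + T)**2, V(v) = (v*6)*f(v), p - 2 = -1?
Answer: 479174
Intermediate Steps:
p = 1 (p = 2 - 1 = 1)
f(d) = 20/d (f(d) = -(-20)/d = 20/d)
V(v) = 120 (V(v) = (v*6)*(20/v) = (6*v)*(20/v) = 120)
z(h) = -120 (z(h) = -1*120 = -120)
z(G(-17, -12)) + 479294 = -120 + 479294 = 479174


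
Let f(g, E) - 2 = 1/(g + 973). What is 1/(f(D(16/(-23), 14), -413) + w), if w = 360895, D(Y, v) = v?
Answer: 987/356205340 ≈ 2.7709e-6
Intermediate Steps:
f(g, E) = 2 + 1/(973 + g) (f(g, E) = 2 + 1/(g + 973) = 2 + 1/(973 + g))
1/(f(D(16/(-23), 14), -413) + w) = 1/((1947 + 2*14)/(973 + 14) + 360895) = 1/((1947 + 28)/987 + 360895) = 1/((1/987)*1975 + 360895) = 1/(1975/987 + 360895) = 1/(356205340/987) = 987/356205340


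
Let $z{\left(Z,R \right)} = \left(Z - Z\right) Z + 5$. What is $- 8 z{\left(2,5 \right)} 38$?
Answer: $-1520$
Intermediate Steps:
$z{\left(Z,R \right)} = 5$ ($z{\left(Z,R \right)} = 0 Z + 5 = 0 + 5 = 5$)
$- 8 z{\left(2,5 \right)} 38 = \left(-8\right) 5 \cdot 38 = \left(-40\right) 38 = -1520$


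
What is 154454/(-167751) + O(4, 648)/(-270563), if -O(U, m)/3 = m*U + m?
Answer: -40158997882/45387213813 ≈ -0.88481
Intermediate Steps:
O(U, m) = -3*m - 3*U*m (O(U, m) = -3*(m*U + m) = -3*(U*m + m) = -3*(m + U*m) = -3*m - 3*U*m)
154454/(-167751) + O(4, 648)/(-270563) = 154454/(-167751) - 3*648*(1 + 4)/(-270563) = 154454*(-1/167751) - 3*648*5*(-1/270563) = -154454/167751 - 9720*(-1/270563) = -154454/167751 + 9720/270563 = -40158997882/45387213813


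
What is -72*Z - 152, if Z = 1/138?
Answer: -3508/23 ≈ -152.52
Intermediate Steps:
Z = 1/138 ≈ 0.0072464
-72*Z - 152 = -72*1/138 - 152 = -12/23 - 152 = -3508/23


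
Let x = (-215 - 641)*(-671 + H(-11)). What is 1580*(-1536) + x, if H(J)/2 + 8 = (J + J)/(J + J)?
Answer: -1840520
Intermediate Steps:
H(J) = -14 (H(J) = -16 + 2*((J + J)/(J + J)) = -16 + 2*((2*J)/((2*J))) = -16 + 2*((2*J)*(1/(2*J))) = -16 + 2*1 = -16 + 2 = -14)
x = 586360 (x = (-215 - 641)*(-671 - 14) = -856*(-685) = 586360)
1580*(-1536) + x = 1580*(-1536) + 586360 = -2426880 + 586360 = -1840520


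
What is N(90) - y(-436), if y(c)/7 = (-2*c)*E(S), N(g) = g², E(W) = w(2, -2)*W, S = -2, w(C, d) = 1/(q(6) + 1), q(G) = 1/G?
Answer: 18564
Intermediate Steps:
w(C, d) = 6/7 (w(C, d) = 1/(1/6 + 1) = 1/(⅙ + 1) = 1/(7/6) = 6/7)
E(W) = 6*W/7
y(c) = 24*c (y(c) = 7*((-2*c)*((6/7)*(-2))) = 7*(-2*c*(-12/7)) = 7*(24*c/7) = 24*c)
N(90) - y(-436) = 90² - 24*(-436) = 8100 - 1*(-10464) = 8100 + 10464 = 18564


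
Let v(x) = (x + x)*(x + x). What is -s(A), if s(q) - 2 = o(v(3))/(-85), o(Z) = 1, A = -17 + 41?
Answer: -169/85 ≈ -1.9882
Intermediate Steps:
v(x) = 4*x**2 (v(x) = (2*x)*(2*x) = 4*x**2)
A = 24
s(q) = 169/85 (s(q) = 2 + 1/(-85) = 2 + 1*(-1/85) = 2 - 1/85 = 169/85)
-s(A) = -1*169/85 = -169/85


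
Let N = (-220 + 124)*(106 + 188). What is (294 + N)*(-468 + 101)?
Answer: 10250310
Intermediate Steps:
N = -28224 (N = -96*294 = -28224)
(294 + N)*(-468 + 101) = (294 - 28224)*(-468 + 101) = -27930*(-367) = 10250310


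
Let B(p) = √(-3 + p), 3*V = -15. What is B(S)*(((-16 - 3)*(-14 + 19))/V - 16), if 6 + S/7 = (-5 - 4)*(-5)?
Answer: 9*√30 ≈ 49.295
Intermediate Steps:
V = -5 (V = (⅓)*(-15) = -5)
S = 273 (S = -42 + 7*((-5 - 4)*(-5)) = -42 + 7*(-9*(-5)) = -42 + 7*45 = -42 + 315 = 273)
B(S)*(((-16 - 3)*(-14 + 19))/V - 16) = √(-3 + 273)*(((-16 - 3)*(-14 + 19))/(-5) - 16) = √270*(-19*5*(-⅕) - 16) = (3*√30)*(-95*(-⅕) - 16) = (3*√30)*(19 - 16) = (3*√30)*3 = 9*√30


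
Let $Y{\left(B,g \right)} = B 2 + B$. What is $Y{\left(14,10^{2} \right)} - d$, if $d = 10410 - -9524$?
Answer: $-19892$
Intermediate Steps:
$Y{\left(B,g \right)} = 3 B$ ($Y{\left(B,g \right)} = 2 B + B = 3 B$)
$d = 19934$ ($d = 10410 + 9524 = 19934$)
$Y{\left(14,10^{2} \right)} - d = 3 \cdot 14 - 19934 = 42 - 19934 = -19892$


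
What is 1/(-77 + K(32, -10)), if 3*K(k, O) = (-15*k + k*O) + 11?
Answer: -1/340 ≈ -0.0029412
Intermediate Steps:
K(k, O) = 11/3 - 5*k + O*k/3 (K(k, O) = ((-15*k + k*O) + 11)/3 = ((-15*k + O*k) + 11)/3 = (11 - 15*k + O*k)/3 = 11/3 - 5*k + O*k/3)
1/(-77 + K(32, -10)) = 1/(-77 + (11/3 - 5*32 + (1/3)*(-10)*32)) = 1/(-77 + (11/3 - 160 - 320/3)) = 1/(-77 - 263) = 1/(-340) = -1/340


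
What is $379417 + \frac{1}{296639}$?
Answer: $\frac{112549879464}{296639} \approx 3.7942 \cdot 10^{5}$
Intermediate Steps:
$379417 + \frac{1}{296639} = \frac{112549879464}{296639}$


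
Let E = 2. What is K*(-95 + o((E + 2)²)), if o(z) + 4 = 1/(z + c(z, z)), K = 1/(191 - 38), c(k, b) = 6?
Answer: -2177/3366 ≈ -0.64676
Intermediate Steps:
K = 1/153 ≈ 0.0065359
o(z) = -4 + 1/(6 + z) (o(z) = -4 + 1/(z + 6) = -4 + 1/(6 + z))
K*(-95 + o((E + 2)²)) = (-95 + (-23 - 4*(2 + 2)²)/(6 + (2 + 2)²))/153 = (-95 + (-23 - 4*4²)/(6 + 4²))/153 = (-95 + (-23 - 4*16)/(6 + 16))/153 = (-95 + (-23 - 64)/22)/153 = (-95 + (1/22)*(-87))/153 = (-95 - 87/22)/153 = (1/153)*(-2177/22) = -2177/3366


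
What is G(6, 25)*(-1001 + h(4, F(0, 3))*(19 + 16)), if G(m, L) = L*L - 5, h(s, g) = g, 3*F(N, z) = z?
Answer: -598920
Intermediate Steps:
F(N, z) = z/3
G(m, L) = -5 + L² (G(m, L) = L² - 5 = -5 + L²)
G(6, 25)*(-1001 + h(4, F(0, 3))*(19 + 16)) = (-5 + 25²)*(-1001 + ((⅓)*3)*(19 + 16)) = (-5 + 625)*(-1001 + 1*35) = 620*(-1001 + 35) = 620*(-966) = -598920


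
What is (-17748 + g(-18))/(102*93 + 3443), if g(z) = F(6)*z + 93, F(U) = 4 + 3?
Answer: -17781/12929 ≈ -1.3753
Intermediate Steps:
F(U) = 7
g(z) = 93 + 7*z (g(z) = 7*z + 93 = 93 + 7*z)
(-17748 + g(-18))/(102*93 + 3443) = (-17748 + (93 + 7*(-18)))/(102*93 + 3443) = (-17748 + (93 - 126))/(9486 + 3443) = (-17748 - 33)/12929 = -17781*1/12929 = -17781/12929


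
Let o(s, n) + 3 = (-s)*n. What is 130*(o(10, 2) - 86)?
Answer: -14170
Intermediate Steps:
o(s, n) = -3 - n*s (o(s, n) = -3 + (-s)*n = -3 - n*s)
130*(o(10, 2) - 86) = 130*((-3 - 1*2*10) - 86) = 130*((-3 - 20) - 86) = 130*(-23 - 86) = 130*(-109) = -14170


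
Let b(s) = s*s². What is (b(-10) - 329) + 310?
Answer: -1019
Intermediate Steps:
b(s) = s³
(b(-10) - 329) + 310 = ((-10)³ - 329) + 310 = (-1000 - 329) + 310 = -1329 + 310 = -1019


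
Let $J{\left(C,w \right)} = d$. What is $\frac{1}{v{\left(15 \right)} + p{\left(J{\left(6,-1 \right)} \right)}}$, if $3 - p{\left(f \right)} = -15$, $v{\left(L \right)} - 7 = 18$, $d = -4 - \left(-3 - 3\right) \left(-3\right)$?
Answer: $\frac{1}{43} \approx 0.023256$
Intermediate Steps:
$d = -22$ ($d = -4 - \left(-6\right) \left(-3\right) = -4 - 18 = -22$)
$J{\left(C,w \right)} = -22$
$v{\left(L \right)} = 25$ ($v{\left(L \right)} = 7 + 18 = 25$)
$p{\left(f \right)} = 18$ ($p{\left(f \right)} = 3 - -15 = 3 + 15 = 18$)
$\frac{1}{v{\left(15 \right)} + p{\left(J{\left(6,-1 \right)} \right)}} = \frac{1}{25 + 18} = \frac{1}{43}$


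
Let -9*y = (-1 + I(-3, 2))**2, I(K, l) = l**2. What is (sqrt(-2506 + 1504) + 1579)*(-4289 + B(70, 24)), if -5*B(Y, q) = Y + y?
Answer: -33970606/5 - 21514*I*sqrt(1002)/5 ≈ -6.7941e+6 - 1.362e+5*I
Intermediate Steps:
y = -1 (y = -(-1 + 2**2)**2/9 = -(-1 + 4)**2/9 = -1/9*3**2 = -1/9*9 = -1)
B(Y, q) = 1/5 - Y/5 (B(Y, q) = -(Y - 1)/5 = -(-1 + Y)/5 = 1/5 - Y/5)
(sqrt(-2506 + 1504) + 1579)*(-4289 + B(70, 24)) = (sqrt(-2506 + 1504) + 1579)*(-4289 + (1/5 - 1/5*70)) = (sqrt(-1002) + 1579)*(-4289 + (1/5 - 14)) = (I*sqrt(1002) + 1579)*(-4289 - 69/5) = (1579 + I*sqrt(1002))*(-21514/5) = -33970606/5 - 21514*I*sqrt(1002)/5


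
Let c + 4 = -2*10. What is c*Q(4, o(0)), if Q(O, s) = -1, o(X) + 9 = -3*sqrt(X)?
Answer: 24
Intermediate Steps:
o(X) = -9 - 3*sqrt(X)
c = -24 (c = -4 - 2*10 = -4 - 20 = -24)
c*Q(4, o(0)) = -24*(-1) = 24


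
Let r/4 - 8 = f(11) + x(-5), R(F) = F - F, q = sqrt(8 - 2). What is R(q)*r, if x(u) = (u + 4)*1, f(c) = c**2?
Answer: 0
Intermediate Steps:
q = sqrt(6) ≈ 2.4495
R(F) = 0
x(u) = 4 + u (x(u) = (4 + u)*1 = 4 + u)
r = 512 (r = 32 + 4*(11**2 + (4 - 5)) = 32 + 4*(121 - 1) = 32 + 4*120 = 32 + 480 = 512)
R(q)*r = 0*512 = 0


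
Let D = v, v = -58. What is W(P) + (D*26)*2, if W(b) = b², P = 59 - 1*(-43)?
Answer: 7388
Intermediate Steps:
D = -58
P = 102 (P = 59 + 43 = 102)
W(P) + (D*26)*2 = 102² - 58*26*2 = 10404 - 1508*2 = 10404 - 3016 = 7388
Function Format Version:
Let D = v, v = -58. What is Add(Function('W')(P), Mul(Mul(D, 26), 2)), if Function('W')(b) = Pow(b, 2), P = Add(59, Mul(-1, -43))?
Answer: 7388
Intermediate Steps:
D = -58
P = 102 (P = Add(59, 43) = 102)
Add(Function('W')(P), Mul(Mul(D, 26), 2)) = Add(Pow(102, 2), Mul(Mul(-58, 26), 2)) = Add(10404, Mul(-1508, 2)) = Add(10404, -3016) = 7388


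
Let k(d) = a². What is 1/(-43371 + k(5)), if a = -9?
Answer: -1/43290 ≈ -2.3100e-5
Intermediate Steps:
k(d) = 81 (k(d) = (-9)² = 81)
1/(-43371 + k(5)) = 1/(-43371 + 81) = 1/(-43290) = -1/43290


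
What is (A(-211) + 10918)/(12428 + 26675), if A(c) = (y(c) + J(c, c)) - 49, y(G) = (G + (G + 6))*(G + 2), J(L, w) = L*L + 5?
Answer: 142339/39103 ≈ 3.6401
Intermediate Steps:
J(L, w) = 5 + L² (J(L, w) = L² + 5 = 5 + L²)
y(G) = (2 + G)*(6 + 2*G) (y(G) = (G + (6 + G))*(2 + G) = (6 + 2*G)*(2 + G) = (2 + G)*(6 + 2*G))
A(c) = -32 + 3*c² + 10*c (A(c) = ((12 + 2*c² + 10*c) + (5 + c²)) - 49 = (17 + 3*c² + 10*c) - 49 = -32 + 3*c² + 10*c)
(A(-211) + 10918)/(12428 + 26675) = ((-32 + 3*(-211)² + 10*(-211)) + 10918)/(12428 + 26675) = ((-32 + 3*44521 - 2110) + 10918)/39103 = ((-32 + 133563 - 2110) + 10918)*(1/39103) = (131421 + 10918)*(1/39103) = 142339*(1/39103) = 142339/39103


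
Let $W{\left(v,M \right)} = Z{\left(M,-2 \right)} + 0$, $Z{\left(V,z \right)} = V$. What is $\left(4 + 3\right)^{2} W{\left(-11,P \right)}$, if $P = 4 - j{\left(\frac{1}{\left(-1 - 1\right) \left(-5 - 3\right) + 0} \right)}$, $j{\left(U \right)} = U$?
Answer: $\frac{3087}{16} \approx 192.94$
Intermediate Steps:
$P = \frac{63}{16}$ ($P = 4 - \frac{1}{\left(-1 - 1\right) \left(-5 - 3\right) + 0} = 4 - \frac{1}{\left(-2\right) \left(-8\right) + 0} = 4 - \frac{1}{16 + 0} = 4 - \frac{1}{16} = \frac{63}{16} \approx 3.9375$)
$W{\left(v,M \right)} = M$ ($W{\left(v,M \right)} = M + 0 = M$)
$\left(4 + 3\right)^{2} W{\left(-11,P \right)} = \left(4 + 3\right)^{2} \cdot \frac{63}{16} = 7^{2} \cdot \frac{63}{16} = 49 \cdot \frac{63}{16} = \frac{3087}{16}$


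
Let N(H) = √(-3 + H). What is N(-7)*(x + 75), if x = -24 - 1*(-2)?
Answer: 53*I*√10 ≈ 167.6*I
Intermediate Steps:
x = -22 (x = -24 + 2 = -22)
N(-7)*(x + 75) = √(-3 - 7)*(-22 + 75) = √(-10)*53 = (I*√10)*53 = 53*I*√10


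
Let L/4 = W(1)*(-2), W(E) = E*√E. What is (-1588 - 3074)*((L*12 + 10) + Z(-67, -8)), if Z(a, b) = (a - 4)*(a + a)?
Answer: -43953336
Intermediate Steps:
W(E) = E^(3/2)
Z(a, b) = 2*a*(-4 + a) (Z(a, b) = (-4 + a)*(2*a) = 2*a*(-4 + a))
L = -8 (L = 4*(1^(3/2)*(-2)) = 4*(1*(-2)) = 4*(-2) = -8)
(-1588 - 3074)*((L*12 + 10) + Z(-67, -8)) = (-1588 - 3074)*((-8*12 + 10) + 2*(-67)*(-4 - 67)) = -4662*((-96 + 10) + 2*(-67)*(-71)) = -4662*(-86 + 9514) = -4662*9428 = -43953336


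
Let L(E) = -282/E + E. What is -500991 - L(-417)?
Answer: -69579880/139 ≈ -5.0057e+5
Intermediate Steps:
L(E) = E - 282/E
-500991 - L(-417) = -500991 - (-417 - 282/(-417)) = -500991 - (-417 - 282*(-1/417)) = -500991 - (-417 + 94/139) = -500991 - 1*(-57869/139) = -500991 + 57869/139 = -69579880/139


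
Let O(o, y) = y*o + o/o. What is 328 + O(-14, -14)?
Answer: 525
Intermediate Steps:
O(o, y) = 1 + o*y (O(o, y) = o*y + 1 = 1 + o*y)
328 + O(-14, -14) = 328 + (1 - 14*(-14)) = 328 + (1 + 196) = 328 + 197 = 525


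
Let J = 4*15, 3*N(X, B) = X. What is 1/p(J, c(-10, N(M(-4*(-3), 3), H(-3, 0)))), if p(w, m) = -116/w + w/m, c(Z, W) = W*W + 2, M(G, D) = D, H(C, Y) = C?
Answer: 15/271 ≈ 0.055351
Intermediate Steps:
N(X, B) = X/3
c(Z, W) = 2 + W² (c(Z, W) = W² + 2 = 2 + W²)
J = 60
1/p(J, c(-10, N(M(-4*(-3), 3), H(-3, 0)))) = 1/(-116/60 + 60/(2 + ((⅓)*3)²)) = 1/(-116*1/60 + 60/(2 + 1²)) = 1/(-29/15 + 60/(2 + 1)) = 1/(-29/15 + 60/3) = 1/(-29/15 + 60*(⅓)) = 1/(-29/15 + 20) = 1/(271/15) = 15/271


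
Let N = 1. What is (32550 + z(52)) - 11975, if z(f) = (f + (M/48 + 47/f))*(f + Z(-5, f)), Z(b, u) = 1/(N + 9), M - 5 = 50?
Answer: 145959767/6240 ≈ 23391.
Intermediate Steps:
M = 55 (M = 5 + 50 = 55)
Z(b, u) = ⅒ (Z(b, u) = 1/(1 + 9) = 1/10 = ⅒)
z(f) = (⅒ + f)*(55/48 + f + 47/f) (z(f) = (f + (55/48 + 47/f))*(f + ⅒) = (f + (55*(1/48) + 47/f))*(⅒ + f) = (f + (55/48 + 47/f))*(⅒ + f) = (55/48 + f + 47/f)*(⅒ + f) = (⅒ + f)*(55/48 + f + 47/f))
(32550 + z(52)) - 11975 = (32550 + (1/480)*(2256 + 52*(22615 + 480*52² + 598*52))/52) - 11975 = (32550 + (1/480)*(1/52)*(2256 + 52*(22615 + 480*2704 + 31096))) - 11975 = (32550 + (1/480)*(1/52)*(2256 + 52*(22615 + 1297920 + 31096))) - 11975 = (32550 + (1/480)*(1/52)*(2256 + 52*1351631)) - 11975 = (32550 + (1/480)*(1/52)*(2256 + 70284812)) - 11975 = (32550 + (1/480)*(1/52)*70287068) - 11975 = (32550 + 17571767/6240) - 11975 = 220683767/6240 - 11975 = 145959767/6240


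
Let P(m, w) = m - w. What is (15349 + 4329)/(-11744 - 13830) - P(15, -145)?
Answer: -2055759/12787 ≈ -160.77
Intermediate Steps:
(15349 + 4329)/(-11744 - 13830) - P(15, -145) = (15349 + 4329)/(-11744 - 13830) - (15 - 1*(-145)) = 19678/(-25574) - (15 + 145) = 19678*(-1/25574) - 1*160 = -9839/12787 - 160 = -2055759/12787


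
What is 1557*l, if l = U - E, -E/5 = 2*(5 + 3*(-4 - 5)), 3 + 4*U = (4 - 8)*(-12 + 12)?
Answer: -1374831/4 ≈ -3.4371e+5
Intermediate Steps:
U = -¾ (U = -¾ + ((4 - 8)*(-12 + 12))/4 = -¾ + (-4*0)/4 = -¾ + (¼)*0 = -¾ + 0 = -¾ ≈ -0.75000)
E = 220 (E = -10*(5 + 3*(-4 - 5)) = -10*(5 + 3*(-9)) = -10*(5 - 27) = -10*(-22) = -5*(-44) = 220)
l = -883/4 (l = -¾ - 1*220 = -¾ - 220 = -883/4 ≈ -220.75)
1557*l = 1557*(-883/4) = -1374831/4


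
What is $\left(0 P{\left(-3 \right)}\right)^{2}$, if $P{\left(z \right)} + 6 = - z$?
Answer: $0$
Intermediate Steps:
$P{\left(z \right)} = -6 - z$
$\left(0 P{\left(-3 \right)}\right)^{2} = \left(0 \left(-6 - -3\right)\right)^{2} = \left(0 \left(-6 + 3\right)\right)^{2} = \left(0 \left(-3\right)\right)^{2} = 0^{2} = 0$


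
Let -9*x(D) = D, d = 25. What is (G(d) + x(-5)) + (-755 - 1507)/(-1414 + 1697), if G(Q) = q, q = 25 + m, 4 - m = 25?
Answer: -8755/2547 ≈ -3.4374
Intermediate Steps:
m = -21 (m = 4 - 1*25 = 4 - 25 = -21)
x(D) = -D/9
q = 4 (q = 25 - 21 = 4)
G(Q) = 4
(G(d) + x(-5)) + (-755 - 1507)/(-1414 + 1697) = (4 - 1/9*(-5)) + (-755 - 1507)/(-1414 + 1697) = (4 + 5/9) - 2262/283 = 41/9 - 2262*1/283 = 41/9 - 2262/283 = -8755/2547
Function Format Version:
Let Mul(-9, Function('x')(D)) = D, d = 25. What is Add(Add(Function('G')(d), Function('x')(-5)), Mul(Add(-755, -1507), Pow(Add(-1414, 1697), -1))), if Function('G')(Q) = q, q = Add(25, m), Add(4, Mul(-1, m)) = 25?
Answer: Rational(-8755, 2547) ≈ -3.4374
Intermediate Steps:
m = -21 (m = Add(4, Mul(-1, 25)) = Add(4, -25) = -21)
Function('x')(D) = Mul(Rational(-1, 9), D)
q = 4 (q = Add(25, -21) = 4)
Function('G')(Q) = 4
Add(Add(Function('G')(d), Function('x')(-5)), Mul(Add(-755, -1507), Pow(Add(-1414, 1697), -1))) = Add(Add(4, Mul(Rational(-1, 9), -5)), Mul(Add(-755, -1507), Pow(Add(-1414, 1697), -1))) = Add(Add(4, Rational(5, 9)), Mul(-2262, Pow(283, -1))) = Add(Rational(41, 9), Mul(-2262, Rational(1, 283))) = Add(Rational(41, 9), Rational(-2262, 283)) = Rational(-8755, 2547)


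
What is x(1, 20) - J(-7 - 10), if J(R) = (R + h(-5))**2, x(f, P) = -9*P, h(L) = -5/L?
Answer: -436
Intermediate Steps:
J(R) = (1 + R)**2 (J(R) = (R - 5/(-5))**2 = (R - 5*(-1/5))**2 = (R + 1)**2 = (1 + R)**2)
x(1, 20) - J(-7 - 10) = -9*20 - (1 + (-7 - 10))**2 = -180 - (1 - 17)**2 = -180 - 1*(-16)**2 = -180 - 1*256 = -180 - 256 = -436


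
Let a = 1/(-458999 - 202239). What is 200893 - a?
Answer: 132838085535/661238 ≈ 2.0089e+5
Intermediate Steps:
a = -1/661238 (a = 1/(-661238) = -1/661238 ≈ -1.5123e-6)
200893 - a = 200893 - 1*(-1/661238) = 200893 + 1/661238 = 132838085535/661238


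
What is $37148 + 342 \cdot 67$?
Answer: $60062$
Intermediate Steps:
$37148 + 342 \cdot 67 = 37148 + 22914 = 60062$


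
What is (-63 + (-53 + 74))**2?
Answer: 1764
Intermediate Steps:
(-63 + (-53 + 74))**2 = (-63 + 21)**2 = (-42)**2 = 1764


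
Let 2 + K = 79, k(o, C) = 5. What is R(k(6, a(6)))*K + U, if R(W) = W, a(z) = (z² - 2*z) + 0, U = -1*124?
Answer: 261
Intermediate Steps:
U = -124
a(z) = z² - 2*z
K = 77 (K = -2 + 79 = 77)
R(k(6, a(6)))*K + U = 5*77 - 124 = 385 - 124 = 261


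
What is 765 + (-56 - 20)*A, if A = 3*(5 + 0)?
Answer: -375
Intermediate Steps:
A = 15 (A = 3*5 = 15)
765 + (-56 - 20)*A = 765 + (-56 - 20)*15 = 765 - 76*15 = 765 - 1140 = -375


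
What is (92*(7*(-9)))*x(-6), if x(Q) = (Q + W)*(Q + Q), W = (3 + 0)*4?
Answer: 417312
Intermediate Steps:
W = 12 (W = 3*4 = 12)
x(Q) = 2*Q*(12 + Q) (x(Q) = (Q + 12)*(Q + Q) = (12 + Q)*(2*Q) = 2*Q*(12 + Q))
(92*(7*(-9)))*x(-6) = (92*(7*(-9)))*(2*(-6)*(12 - 6)) = (92*(-63))*(2*(-6)*6) = -5796*(-72) = 417312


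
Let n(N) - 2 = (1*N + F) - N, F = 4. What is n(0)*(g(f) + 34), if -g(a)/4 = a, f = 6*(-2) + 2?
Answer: 444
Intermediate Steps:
f = -10 (f = -12 + 2 = -10)
n(N) = 6 (n(N) = 2 + ((1*N + 4) - N) = 2 + ((N + 4) - N) = 2 + ((4 + N) - N) = 2 + 4 = 6)
g(a) = -4*a
n(0)*(g(f) + 34) = 6*(-4*(-10) + 34) = 6*(40 + 34) = 6*74 = 444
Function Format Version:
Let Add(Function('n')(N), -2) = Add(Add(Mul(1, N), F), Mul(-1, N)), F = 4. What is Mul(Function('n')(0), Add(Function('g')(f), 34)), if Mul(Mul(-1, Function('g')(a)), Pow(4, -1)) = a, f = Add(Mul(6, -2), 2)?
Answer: 444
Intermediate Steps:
f = -10 (f = Add(-12, 2) = -10)
Function('n')(N) = 6 (Function('n')(N) = Add(2, Add(Add(Mul(1, N), 4), Mul(-1, N))) = Add(2, Add(Add(N, 4), Mul(-1, N))) = Add(2, Add(Add(4, N), Mul(-1, N))) = Add(2, 4) = 6)
Function('g')(a) = Mul(-4, a)
Mul(Function('n')(0), Add(Function('g')(f), 34)) = Mul(6, Add(Mul(-4, -10), 34)) = Mul(6, Add(40, 34)) = Mul(6, 74) = 444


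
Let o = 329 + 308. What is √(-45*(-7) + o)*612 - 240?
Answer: -240 + 1224*√238 ≈ 18643.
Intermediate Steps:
o = 637
√(-45*(-7) + o)*612 - 240 = √(-45*(-7) + 637)*612 - 240 = √(315 + 637)*612 - 240 = √952*612 - 240 = (2*√238)*612 - 240 = 1224*√238 - 240 = -240 + 1224*√238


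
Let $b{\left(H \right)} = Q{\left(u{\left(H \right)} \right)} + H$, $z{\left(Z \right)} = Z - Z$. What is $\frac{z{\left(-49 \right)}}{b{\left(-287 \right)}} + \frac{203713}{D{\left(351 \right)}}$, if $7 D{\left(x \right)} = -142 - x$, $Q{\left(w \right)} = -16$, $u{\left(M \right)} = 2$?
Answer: $- \frac{1425991}{493} \approx -2892.5$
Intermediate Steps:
$z{\left(Z \right)} = 0$
$D{\left(x \right)} = - \frac{142}{7} - \frac{x}{7}$ ($D{\left(x \right)} = \frac{-142 - x}{7} = - \frac{142}{7} - \frac{x}{7}$)
$b{\left(H \right)} = -16 + H$
$\frac{z{\left(-49 \right)}}{b{\left(-287 \right)}} + \frac{203713}{D{\left(351 \right)}} = \frac{0}{-16 - 287} + \frac{203713}{- \frac{142}{7} - \frac{351}{7}} = \frac{0}{-303} + \frac{203713}{- \frac{142}{7} - \frac{351}{7}} = 0 \left(- \frac{1}{303}\right) + \frac{203713}{- \frac{493}{7}} = 0 + 203713 \left(- \frac{7}{493}\right) = 0 - \frac{1425991}{493} = - \frac{1425991}{493}$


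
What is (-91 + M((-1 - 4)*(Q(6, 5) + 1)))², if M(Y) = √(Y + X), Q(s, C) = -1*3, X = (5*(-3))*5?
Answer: (91 - I*√65)² ≈ 8216.0 - 1467.3*I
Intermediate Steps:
X = -75 (X = -15*5 = -75)
Q(s, C) = -3
M(Y) = √(-75 + Y) (M(Y) = √(Y - 75) = √(-75 + Y))
(-91 + M((-1 - 4)*(Q(6, 5) + 1)))² = (-91 + √(-75 + (-1 - 4)*(-3 + 1)))² = (-91 + √(-75 - 5*(-2)))² = (-91 + √(-75 + 10))² = (-91 + √(-65))² = (-91 + I*√65)²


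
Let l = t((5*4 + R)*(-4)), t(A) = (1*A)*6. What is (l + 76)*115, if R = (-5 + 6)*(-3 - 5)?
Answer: -24380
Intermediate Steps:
R = -8 (R = 1*(-8) = -8)
t(A) = 6*A (t(A) = A*6 = 6*A)
l = -288 (l = 6*((5*4 - 8)*(-4)) = 6*((20 - 8)*(-4)) = 6*(12*(-4)) = 6*(-48) = -288)
(l + 76)*115 = (-288 + 76)*115 = -212*115 = -24380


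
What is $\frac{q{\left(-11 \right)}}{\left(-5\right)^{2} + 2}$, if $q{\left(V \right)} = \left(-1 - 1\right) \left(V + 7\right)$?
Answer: $\frac{8}{27} \approx 0.2963$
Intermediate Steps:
$q{\left(V \right)} = -14 - 2 V$ ($q{\left(V \right)} = - 2 \left(7 + V\right) = -14 - 2 V$)
$\frac{q{\left(-11 \right)}}{\left(-5\right)^{2} + 2} = \frac{-14 - -22}{\left(-5\right)^{2} + 2} = \frac{-14 + 22}{25 + 2} = \frac{1}{27} \cdot 8 = \frac{8}{27}$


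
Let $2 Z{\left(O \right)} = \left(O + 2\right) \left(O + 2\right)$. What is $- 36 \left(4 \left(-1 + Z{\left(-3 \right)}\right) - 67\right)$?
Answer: $2484$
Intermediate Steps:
$Z{\left(O \right)} = \frac{\left(2 + O\right)^{2}}{2}$ ($Z{\left(O \right)} = \frac{\left(O + 2\right) \left(O + 2\right)}{2} = \frac{\left(2 + O\right) \left(2 + O\right)}{2} = \frac{\left(2 + O\right)^{2}}{2}$)
$- 36 \left(4 \left(-1 + Z{\left(-3 \right)}\right) - 67\right) = - 36 \left(4 \left(-1 + \frac{\left(2 - 3\right)^{2}}{2}\right) - 67\right) = - 36 \left(4 \left(-1 + \frac{\left(-1\right)^{2}}{2}\right) - 67\right) = - 36 \left(4 \left(-1 + \frac{1}{2} \cdot 1\right) - 67\right) = - 36 \left(4 \left(-1 + \frac{1}{2}\right) - 67\right) = - 36 \left(4 \left(- \frac{1}{2}\right) - 67\right) = - 36 \left(-2 - 67\right) = \left(-36\right) \left(-69\right) = 2484$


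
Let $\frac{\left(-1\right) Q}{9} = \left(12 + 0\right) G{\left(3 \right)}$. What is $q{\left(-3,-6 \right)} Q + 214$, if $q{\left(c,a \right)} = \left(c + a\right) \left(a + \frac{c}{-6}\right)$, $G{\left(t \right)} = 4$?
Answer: $-21170$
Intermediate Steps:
$q{\left(c,a \right)} = \left(a + c\right) \left(a - \frac{c}{6}\right)$ ($q{\left(c,a \right)} = \left(a + c\right) \left(a + c \left(- \frac{1}{6}\right)\right) = \left(a + c\right) \left(a - \frac{c}{6}\right)$)
$Q = -432$ ($Q = - 9 \left(12 + 0\right) 4 = - 9 \cdot 12 \cdot 4 = \left(-9\right) 48 = -432$)
$q{\left(-3,-6 \right)} Q + 214 = \left(\left(-6\right)^{2} - \frac{\left(-3\right)^{2}}{6} + \frac{5}{6} \left(-6\right) \left(-3\right)\right) \left(-432\right) + 214 = \left(36 - \frac{3}{2} + 15\right) \left(-432\right) + 214 = \frac{99}{2} \left(-432\right) + 214 = -21384 + 214 = -21170$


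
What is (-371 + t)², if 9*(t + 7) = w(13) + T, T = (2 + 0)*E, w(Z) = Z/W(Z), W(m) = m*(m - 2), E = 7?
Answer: 1388829289/9801 ≈ 1.4170e+5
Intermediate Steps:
W(m) = m*(-2 + m)
w(Z) = 1/(-2 + Z) (w(Z) = Z/((Z*(-2 + Z))) = Z*(1/(Z*(-2 + Z))) = 1/(-2 + Z))
T = 14 (T = (2 + 0)*7 = 2*7 = 14)
t = -538/99 (t = -7 + (1/(-2 + 13) + 14)/9 = -7 + (1/11 + 14)/9 = -7 + (⅑)*(155/11) = -7 + 155/99 = -538/99 ≈ -5.4343)
(-371 + t)² = (-371 - 538/99)² = (-37267/99)² = 1388829289/9801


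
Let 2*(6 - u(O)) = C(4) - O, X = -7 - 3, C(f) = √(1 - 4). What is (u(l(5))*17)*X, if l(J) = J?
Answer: -1445 + 85*I*√3 ≈ -1445.0 + 147.22*I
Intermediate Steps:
C(f) = I*√3 (C(f) = √(-3) = I*√3)
X = -10
u(O) = 6 + O/2 - I*√3/2 (u(O) = 6 - (I*√3 - O)/2 = 6 - (-O + I*√3)/2 = 6 + (O/2 - I*√3/2) = 6 + O/2 - I*√3/2)
(u(l(5))*17)*X = ((6 + (½)*5 - I*√3/2)*17)*(-10) = ((6 + 5/2 - I*√3/2)*17)*(-10) = ((17/2 - I*√3/2)*17)*(-10) = (289/2 - 17*I*√3/2)*(-10) = -1445 + 85*I*√3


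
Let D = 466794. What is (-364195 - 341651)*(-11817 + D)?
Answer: -321143695542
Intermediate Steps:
(-364195 - 341651)*(-11817 + D) = (-364195 - 341651)*(-11817 + 466794) = -705846*454977 = -321143695542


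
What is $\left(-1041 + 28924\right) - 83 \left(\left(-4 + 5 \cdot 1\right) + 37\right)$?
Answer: $24729$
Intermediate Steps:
$\left(-1041 + 28924\right) - 83 \left(\left(-4 + 5 \cdot 1\right) + 37\right) = 27883 - 83 \left(\left(-4 + 5\right) + 37\right) = 27883 - 83 \left(1 + 37\right) = 27883 - 3154 = 24729$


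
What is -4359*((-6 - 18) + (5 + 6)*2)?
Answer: 8718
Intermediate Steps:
-4359*((-6 - 18) + (5 + 6)*2) = -4359*(-24 + 11*2) = -4359*(-24 + 22) = -4359*(-2) = 8718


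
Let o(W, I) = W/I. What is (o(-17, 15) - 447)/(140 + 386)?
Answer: -3361/3945 ≈ -0.85196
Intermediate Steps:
(o(-17, 15) - 447)/(140 + 386) = (-17/15 - 447)/(140 + 386) = (-17*1/15 - 447)/526 = (-17/15 - 447)*(1/526) = -6722/15*1/526 = -3361/3945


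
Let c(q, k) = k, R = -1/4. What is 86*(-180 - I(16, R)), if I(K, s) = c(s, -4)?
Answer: -15136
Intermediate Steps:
R = -¼ (R = -1*¼ = -¼ ≈ -0.25000)
I(K, s) = -4
86*(-180 - I(16, R)) = 86*(-180 - 1*(-4)) = 86*(-180 + 4) = 86*(-176) = -15136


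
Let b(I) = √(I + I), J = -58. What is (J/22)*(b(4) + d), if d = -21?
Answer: 609/11 - 58*√2/11 ≈ 47.907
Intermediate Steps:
b(I) = √2*√I (b(I) = √(2*I) = √2*√I)
(J/22)*(b(4) + d) = (-58/22)*(√2*√4 - 21) = (-58*1/22)*(√2*2 - 21) = -29*(2*√2 - 21)/11 = -29*(-21 + 2*√2)/11 = 609/11 - 58*√2/11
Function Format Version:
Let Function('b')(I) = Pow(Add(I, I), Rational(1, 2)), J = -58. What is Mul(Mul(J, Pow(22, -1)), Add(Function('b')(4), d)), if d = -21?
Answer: Add(Rational(609, 11), Mul(Rational(-58, 11), Pow(2, Rational(1, 2)))) ≈ 47.907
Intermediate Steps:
Function('b')(I) = Mul(Pow(2, Rational(1, 2)), Pow(I, Rational(1, 2))) (Function('b')(I) = Pow(Mul(2, I), Rational(1, 2)) = Mul(Pow(2, Rational(1, 2)), Pow(I, Rational(1, 2))))
Mul(Mul(J, Pow(22, -1)), Add(Function('b')(4), d)) = Mul(Mul(-58, Pow(22, -1)), Add(Mul(Pow(2, Rational(1, 2)), Pow(4, Rational(1, 2))), -21)) = Mul(Mul(-58, Rational(1, 22)), Add(Mul(Pow(2, Rational(1, 2)), 2), -21)) = Mul(Rational(-29, 11), Add(Mul(2, Pow(2, Rational(1, 2))), -21)) = Mul(Rational(-29, 11), Add(-21, Mul(2, Pow(2, Rational(1, 2))))) = Add(Rational(609, 11), Mul(Rational(-58, 11), Pow(2, Rational(1, 2))))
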